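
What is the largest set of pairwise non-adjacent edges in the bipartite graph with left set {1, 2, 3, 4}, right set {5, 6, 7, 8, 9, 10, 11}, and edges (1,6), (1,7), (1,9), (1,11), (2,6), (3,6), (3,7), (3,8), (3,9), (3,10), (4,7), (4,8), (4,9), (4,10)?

Step 1: List the neighbors of each left vertex:
  1: 6, 7, 9, 11
  2: 6
  3: 6, 7, 8, 9, 10
  4: 7, 8, 9, 10

Step 2: Greedily match left vertices, then look for augmenting paths:
  Match 1 -- 9
  Match 2 -- 6
  Match 3 -- 7
  Match 4 -- 8
  No augmenting path remains.

Step 3: Verify this is maximum:
  Matching size 4 = min(|L|, |R|) = min(4, 7), which is an upper bound, so this matching is maximum.

Maximum matching: {(1,9), (2,6), (3,7), (4,8)}
Size: 4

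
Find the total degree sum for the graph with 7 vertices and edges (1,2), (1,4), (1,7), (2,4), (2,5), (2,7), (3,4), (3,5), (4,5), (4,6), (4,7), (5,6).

Step 1: Count edges incident to each vertex:
  deg(1) = 3 (neighbors: 2, 4, 7)
  deg(2) = 4 (neighbors: 1, 4, 5, 7)
  deg(3) = 2 (neighbors: 4, 5)
  deg(4) = 6 (neighbors: 1, 2, 3, 5, 6, 7)
  deg(5) = 4 (neighbors: 2, 3, 4, 6)
  deg(6) = 2 (neighbors: 4, 5)
  deg(7) = 3 (neighbors: 1, 2, 4)

Step 2: Sum all degrees:
  3 + 4 + 2 + 6 + 4 + 2 + 3 = 24

Verification: sum of degrees = 2 * |E| = 2 * 12 = 24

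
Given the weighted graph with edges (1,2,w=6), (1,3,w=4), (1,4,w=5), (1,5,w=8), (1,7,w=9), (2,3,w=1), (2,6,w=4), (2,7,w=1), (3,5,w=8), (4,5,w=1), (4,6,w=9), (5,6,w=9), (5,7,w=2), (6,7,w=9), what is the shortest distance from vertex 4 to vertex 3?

Step 1: Build adjacency list with weights:
  1: 2(w=6), 3(w=4), 4(w=5), 5(w=8), 7(w=9)
  2: 1(w=6), 3(w=1), 6(w=4), 7(w=1)
  3: 1(w=4), 2(w=1), 5(w=8)
  4: 1(w=5), 5(w=1), 6(w=9)
  5: 1(w=8), 3(w=8), 4(w=1), 6(w=9), 7(w=2)
  6: 2(w=4), 4(w=9), 5(w=9), 7(w=9)
  7: 1(w=9), 2(w=1), 5(w=2), 6(w=9)

Step 2: Apply Dijkstra's algorithm from vertex 4:
  Visit vertex 4 (distance=0)
    Update dist[1] = 5
    Update dist[5] = 1
    Update dist[6] = 9
  Visit vertex 5 (distance=1)
    Update dist[3] = 9
    Update dist[7] = 3
  Visit vertex 7 (distance=3)
    Update dist[2] = 4
  Visit vertex 2 (distance=4)
    Update dist[3] = 5
    Update dist[6] = 8
  Visit vertex 1 (distance=5)
  Visit vertex 3 (distance=5)

Step 3: Shortest path: 4 -> 5 -> 7 -> 2 -> 3
Total weight: 1 + 2 + 1 + 1 = 5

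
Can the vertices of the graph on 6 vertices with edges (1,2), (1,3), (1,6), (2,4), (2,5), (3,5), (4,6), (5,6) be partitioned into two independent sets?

Step 1: Attempt 2-coloring using BFS:
  Start at vertex 1, assign color 0
  Color vertex 2 with color 1 (neighbor of 1)
  Color vertex 3 with color 1 (neighbor of 1)
  Color vertex 6 with color 1 (neighbor of 1)
  Color vertex 4 with color 0 (neighbor of 2)
  Color vertex 5 with color 0 (neighbor of 2)

Step 2: 2-coloring succeeded. No conflicts found.
  Set A (color 0): {1, 4, 5}
  Set B (color 1): {2, 3, 6}

The graph is bipartite with partition {1, 4, 5}, {2, 3, 6}.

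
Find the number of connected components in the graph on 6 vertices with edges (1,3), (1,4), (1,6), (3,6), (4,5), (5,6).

Step 1: Build adjacency list from edges:
  1: 3, 4, 6
  2: (none)
  3: 1, 6
  4: 1, 5
  5: 4, 6
  6: 1, 3, 5

Step 2: Run BFS/DFS from vertex 1:
  Visited: {1, 3, 4, 6, 5}
  Reached 5 of 6 vertices

Step 3: Only 5 of 6 vertices reached. Graph is disconnected.
Connected components: {1, 3, 4, 5, 6}, {2}
Number of connected components: 2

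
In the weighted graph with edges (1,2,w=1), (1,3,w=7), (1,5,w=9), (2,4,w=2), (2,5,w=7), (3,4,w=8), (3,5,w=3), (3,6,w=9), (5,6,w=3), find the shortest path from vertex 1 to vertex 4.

Step 1: Build adjacency list with weights:
  1: 2(w=1), 3(w=7), 5(w=9)
  2: 1(w=1), 4(w=2), 5(w=7)
  3: 1(w=7), 4(w=8), 5(w=3), 6(w=9)
  4: 2(w=2), 3(w=8)
  5: 1(w=9), 2(w=7), 3(w=3), 6(w=3)
  6: 3(w=9), 5(w=3)

Step 2: Apply Dijkstra's algorithm from vertex 1:
  Visit vertex 1 (distance=0)
    Update dist[2] = 1
    Update dist[3] = 7
    Update dist[5] = 9
  Visit vertex 2 (distance=1)
    Update dist[4] = 3
    Update dist[5] = 8
  Visit vertex 4 (distance=3)

Step 3: Shortest path: 1 -> 2 -> 4
Total weight: 1 + 2 = 3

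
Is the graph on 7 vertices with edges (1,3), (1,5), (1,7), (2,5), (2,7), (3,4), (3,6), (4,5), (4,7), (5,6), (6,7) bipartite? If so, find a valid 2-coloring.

Step 1: Attempt 2-coloring using BFS:
  Start at vertex 1, assign color 0
  Color vertex 3 with color 1 (neighbor of 1)
  Color vertex 5 with color 1 (neighbor of 1)
  Color vertex 7 with color 1 (neighbor of 1)
  Color vertex 4 with color 0 (neighbor of 3)
  Color vertex 6 with color 0 (neighbor of 3)
  Color vertex 2 with color 0 (neighbor of 5)

Step 2: 2-coloring succeeded. No conflicts found.
  Set A (color 0): {1, 2, 4, 6}
  Set B (color 1): {3, 5, 7}

The graph is bipartite with partition {1, 2, 4, 6}, {3, 5, 7}.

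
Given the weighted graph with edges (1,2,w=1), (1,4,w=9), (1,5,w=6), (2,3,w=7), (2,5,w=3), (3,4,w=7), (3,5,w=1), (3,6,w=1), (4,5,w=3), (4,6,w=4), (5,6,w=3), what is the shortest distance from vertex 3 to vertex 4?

Step 1: Build adjacency list with weights:
  1: 2(w=1), 4(w=9), 5(w=6)
  2: 1(w=1), 3(w=7), 5(w=3)
  3: 2(w=7), 4(w=7), 5(w=1), 6(w=1)
  4: 1(w=9), 3(w=7), 5(w=3), 6(w=4)
  5: 1(w=6), 2(w=3), 3(w=1), 4(w=3), 6(w=3)
  6: 3(w=1), 4(w=4), 5(w=3)

Step 2: Apply Dijkstra's algorithm from vertex 3:
  Visit vertex 3 (distance=0)
    Update dist[2] = 7
    Update dist[4] = 7
    Update dist[5] = 1
    Update dist[6] = 1
  Visit vertex 5 (distance=1)
    Update dist[1] = 7
    Update dist[2] = 4
    Update dist[4] = 4
  Visit vertex 6 (distance=1)
  Visit vertex 2 (distance=4)
    Update dist[1] = 5
  Visit vertex 4 (distance=4)

Step 3: Shortest path: 3 -> 5 -> 4
Total weight: 1 + 3 = 4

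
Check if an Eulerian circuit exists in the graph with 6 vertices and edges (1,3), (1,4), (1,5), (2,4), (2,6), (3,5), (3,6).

Step 1: Find the degree of each vertex:
  deg(1) = 3
  deg(2) = 2
  deg(3) = 3
  deg(4) = 2
  deg(5) = 2
  deg(6) = 2

Step 2: Count vertices with odd degree:
  Odd-degree vertices: 1, 3 (2 total)

Step 3: Apply Euler's theorem:
  - Eulerian circuit exists iff graph is connected and all vertices have even degree
  - Eulerian path exists iff graph is connected and has 0 or 2 odd-degree vertices

Graph is connected with exactly 2 odd-degree vertices (1, 3).
Eulerian path exists (starting and ending at the odd-degree vertices), but no Eulerian circuit.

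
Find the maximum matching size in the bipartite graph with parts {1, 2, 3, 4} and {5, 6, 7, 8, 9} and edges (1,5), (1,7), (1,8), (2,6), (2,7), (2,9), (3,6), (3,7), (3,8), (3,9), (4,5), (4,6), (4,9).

Step 1: List the neighbors of each left vertex:
  1: 5, 7, 8
  2: 6, 7, 9
  3: 6, 7, 8, 9
  4: 5, 6, 9

Step 2: Greedily match left vertices, then look for augmenting paths:
  Match 1 -- 5
  Match 2 -- 6
  Match 3 -- 7
  Match 4 -- 9
  No augmenting path remains.

Step 3: Verify this is maximum:
  Matching size 4 = min(|L|, |R|) = min(4, 5), which is an upper bound, so this matching is maximum.

Maximum matching: {(1,5), (2,6), (3,7), (4,9)}
Size: 4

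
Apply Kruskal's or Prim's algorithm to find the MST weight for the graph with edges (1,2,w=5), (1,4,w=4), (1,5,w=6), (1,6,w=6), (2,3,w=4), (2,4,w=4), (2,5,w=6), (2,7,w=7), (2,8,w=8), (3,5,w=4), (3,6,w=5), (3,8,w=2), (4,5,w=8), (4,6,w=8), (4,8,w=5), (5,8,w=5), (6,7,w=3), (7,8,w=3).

Apply Kruskal's algorithm (sort edges by weight, add if no cycle):

Sorted edges by weight:
  (3,8) w=2
  (6,7) w=3
  (7,8) w=3
  (1,4) w=4
  (2,4) w=4
  (2,3) w=4
  (3,5) w=4
  (1,2) w=5
  (3,6) w=5
  (4,8) w=5
  (5,8) w=5
  (1,5) w=6
  (1,6) w=6
  (2,5) w=6
  (2,7) w=7
  (2,8) w=8
  (4,6) w=8
  (4,5) w=8

Add edge (3,8) w=2 -- no cycle. Running total: 2
Add edge (6,7) w=3 -- no cycle. Running total: 5
Add edge (7,8) w=3 -- no cycle. Running total: 8
Add edge (1,4) w=4 -- no cycle. Running total: 12
Add edge (2,4) w=4 -- no cycle. Running total: 16
Add edge (2,3) w=4 -- no cycle. Running total: 20
Add edge (3,5) w=4 -- no cycle. Running total: 24

MST edges: (3,8,w=2), (6,7,w=3), (7,8,w=3), (1,4,w=4), (2,4,w=4), (2,3,w=4), (3,5,w=4)
Total MST weight: 2 + 3 + 3 + 4 + 4 + 4 + 4 = 24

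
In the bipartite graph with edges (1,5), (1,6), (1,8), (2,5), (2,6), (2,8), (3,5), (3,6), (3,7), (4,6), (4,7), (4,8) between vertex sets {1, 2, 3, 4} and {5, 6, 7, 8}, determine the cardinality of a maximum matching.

Step 1: List the neighbors of each left vertex:
  1: 5, 6, 8
  2: 5, 6, 8
  3: 5, 6, 7
  4: 6, 7, 8

Step 2: Greedily match left vertices, then look for augmenting paths:
  Match 1 -- 5
  Match 2 -- 6
  Match 3 -- 7
  Match 4 -- 8
  No augmenting path remains.

Step 3: Verify this is maximum:
  Matching size 4 = min(|L|, |R|) = min(4, 4), which is an upper bound, so this matching is maximum.

Maximum matching: {(1,5), (2,6), (3,7), (4,8)}
Size: 4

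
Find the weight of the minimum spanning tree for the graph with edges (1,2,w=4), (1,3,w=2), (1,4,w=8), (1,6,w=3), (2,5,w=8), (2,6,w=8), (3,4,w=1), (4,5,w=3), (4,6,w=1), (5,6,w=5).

Apply Kruskal's algorithm (sort edges by weight, add if no cycle):

Sorted edges by weight:
  (3,4) w=1
  (4,6) w=1
  (1,3) w=2
  (1,6) w=3
  (4,5) w=3
  (1,2) w=4
  (5,6) w=5
  (1,4) w=8
  (2,5) w=8
  (2,6) w=8

Add edge (3,4) w=1 -- no cycle. Running total: 1
Add edge (4,6) w=1 -- no cycle. Running total: 2
Add edge (1,3) w=2 -- no cycle. Running total: 4
Skip edge (1,6) w=3 -- would create cycle
Add edge (4,5) w=3 -- no cycle. Running total: 7
Add edge (1,2) w=4 -- no cycle. Running total: 11

MST edges: (3,4,w=1), (4,6,w=1), (1,3,w=2), (4,5,w=3), (1,2,w=4)
Total MST weight: 1 + 1 + 2 + 3 + 4 = 11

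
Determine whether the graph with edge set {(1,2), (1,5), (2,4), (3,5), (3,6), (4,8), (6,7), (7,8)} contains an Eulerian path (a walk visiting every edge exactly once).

Step 1: Find the degree of each vertex:
  deg(1) = 2
  deg(2) = 2
  deg(3) = 2
  deg(4) = 2
  deg(5) = 2
  deg(6) = 2
  deg(7) = 2
  deg(8) = 2

Step 2: Count vertices with odd degree:
  All vertices have even degree (0 odd-degree vertices)

Step 3: Apply Euler's theorem:
  - Eulerian circuit exists iff graph is connected and all vertices have even degree
  - Eulerian path exists iff graph is connected and has 0 or 2 odd-degree vertices

Graph is connected with 0 odd-degree vertices.
Both Eulerian circuit and Eulerian path exist.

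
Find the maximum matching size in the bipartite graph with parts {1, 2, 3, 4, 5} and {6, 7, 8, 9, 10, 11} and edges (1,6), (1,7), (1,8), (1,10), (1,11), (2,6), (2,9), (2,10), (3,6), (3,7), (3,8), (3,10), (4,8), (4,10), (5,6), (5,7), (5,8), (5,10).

Step 1: List the neighbors of each left vertex:
  1: 6, 7, 8, 10, 11
  2: 6, 9, 10
  3: 6, 7, 8, 10
  4: 8, 10
  5: 6, 7, 8, 10

Step 2: Greedily match left vertices, then look for augmenting paths:
  Match 1 -- 6
  Match 2 -- 9
  Match 3 -- 7
  Match 4 -- 8
  Match 5 -- 10
  No augmenting path remains.

Step 3: Verify this is maximum:
  Matching size 5 = min(|L|, |R|) = min(5, 6), which is an upper bound, so this matching is maximum.

Maximum matching: {(1,6), (2,9), (3,7), (4,8), (5,10)}
Size: 5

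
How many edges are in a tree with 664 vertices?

A tree on n vertices always has exactly n - 1 edges.
For n = 664: edges = 664 - 1 = 663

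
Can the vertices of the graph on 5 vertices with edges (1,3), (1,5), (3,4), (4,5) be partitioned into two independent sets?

Step 1: Attempt 2-coloring using BFS:
  Start at vertex 1, assign color 0
  Color vertex 3 with color 1 (neighbor of 1)
  Color vertex 5 with color 1 (neighbor of 1)
  Color vertex 4 with color 0 (neighbor of 3)
  Start new component at vertex 2, assign color 0

Step 2: 2-coloring succeeded. No conflicts found.
  Set A (color 0): {1, 2, 4}
  Set B (color 1): {3, 5}

The graph is bipartite with partition {1, 2, 4}, {3, 5}.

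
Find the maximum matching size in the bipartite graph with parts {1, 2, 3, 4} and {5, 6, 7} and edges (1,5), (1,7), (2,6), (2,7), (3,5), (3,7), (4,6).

Step 1: List the neighbors of each left vertex:
  1: 5, 7
  2: 6, 7
  3: 5, 7
  4: 6

Step 2: Greedily match left vertices, then look for augmenting paths:
  Match 1 -- 5
  Match 2 -- 6
  Match 3 -- 7
  No augmenting path remains.

Step 3: Verify this is maximum:
  Matching size 3 = min(|L|, |R|) = min(4, 3), which is an upper bound, so this matching is maximum.

Maximum matching: {(1,5), (2,6), (3,7)}
Size: 3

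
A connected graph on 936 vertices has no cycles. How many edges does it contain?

A tree on n vertices always has exactly n - 1 edges.
For n = 936: edges = 936 - 1 = 935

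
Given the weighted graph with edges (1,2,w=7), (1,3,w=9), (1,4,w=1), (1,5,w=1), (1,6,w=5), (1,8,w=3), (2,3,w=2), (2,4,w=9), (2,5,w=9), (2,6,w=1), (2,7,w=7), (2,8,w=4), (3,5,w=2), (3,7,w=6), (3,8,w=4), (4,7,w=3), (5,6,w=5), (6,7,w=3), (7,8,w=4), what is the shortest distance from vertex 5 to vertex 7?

Step 1: Build adjacency list with weights:
  1: 2(w=7), 3(w=9), 4(w=1), 5(w=1), 6(w=5), 8(w=3)
  2: 1(w=7), 3(w=2), 4(w=9), 5(w=9), 6(w=1), 7(w=7), 8(w=4)
  3: 1(w=9), 2(w=2), 5(w=2), 7(w=6), 8(w=4)
  4: 1(w=1), 2(w=9), 7(w=3)
  5: 1(w=1), 2(w=9), 3(w=2), 6(w=5)
  6: 1(w=5), 2(w=1), 5(w=5), 7(w=3)
  7: 2(w=7), 3(w=6), 4(w=3), 6(w=3), 8(w=4)
  8: 1(w=3), 2(w=4), 3(w=4), 7(w=4)

Step 2: Apply Dijkstra's algorithm from vertex 5:
  Visit vertex 5 (distance=0)
    Update dist[1] = 1
    Update dist[2] = 9
    Update dist[3] = 2
    Update dist[6] = 5
  Visit vertex 1 (distance=1)
    Update dist[2] = 8
    Update dist[4] = 2
    Update dist[8] = 4
  Visit vertex 3 (distance=2)
    Update dist[2] = 4
    Update dist[7] = 8
  Visit vertex 4 (distance=2)
    Update dist[7] = 5
  Visit vertex 2 (distance=4)
  Visit vertex 8 (distance=4)
  Visit vertex 6 (distance=5)
  Visit vertex 7 (distance=5)

Step 3: Shortest path: 5 -> 1 -> 4 -> 7
Total weight: 1 + 1 + 3 = 5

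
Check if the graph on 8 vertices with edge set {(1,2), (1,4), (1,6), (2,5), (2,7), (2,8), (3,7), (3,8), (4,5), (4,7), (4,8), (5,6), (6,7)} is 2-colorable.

Step 1: Attempt 2-coloring using BFS:
  Start at vertex 1, assign color 0
  Color vertex 2 with color 1 (neighbor of 1)
  Color vertex 4 with color 1 (neighbor of 1)
  Color vertex 6 with color 1 (neighbor of 1)
  Color vertex 5 with color 0 (neighbor of 2)
  Color vertex 7 with color 0 (neighbor of 2)
  Color vertex 8 with color 0 (neighbor of 2)
  Color vertex 3 with color 1 (neighbor of 7)

Step 2: 2-coloring succeeded. No conflicts found.
  Set A (color 0): {1, 5, 7, 8}
  Set B (color 1): {2, 3, 4, 6}

The graph is bipartite with partition {1, 5, 7, 8}, {2, 3, 4, 6}.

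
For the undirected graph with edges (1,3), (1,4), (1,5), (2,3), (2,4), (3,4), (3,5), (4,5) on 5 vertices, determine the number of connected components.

Step 1: Build adjacency list from edges:
  1: 3, 4, 5
  2: 3, 4
  3: 1, 2, 4, 5
  4: 1, 2, 3, 5
  5: 1, 3, 4

Step 2: Run BFS/DFS from vertex 1:
  Visited: {1, 3, 4, 5, 2}
  Reached 5 of 5 vertices

Step 3: All 5 vertices reached from vertex 1, so the graph is connected.
Number of connected components: 1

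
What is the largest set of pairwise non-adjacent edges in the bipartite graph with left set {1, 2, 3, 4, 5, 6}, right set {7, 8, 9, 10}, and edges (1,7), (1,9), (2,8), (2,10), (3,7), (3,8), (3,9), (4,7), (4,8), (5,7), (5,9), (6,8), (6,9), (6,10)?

Step 1: List the neighbors of each left vertex:
  1: 7, 9
  2: 8, 10
  3: 7, 8, 9
  4: 7, 8
  5: 7, 9
  6: 8, 9, 10

Step 2: Greedily match left vertices, then look for augmenting paths:
  Match 1 -- 7
  Match 2 -- 8
  Match 3 -- 9
  Match 6 -- 10
  No augmenting path remains.

Step 3: Verify this is maximum:
  Matching size 4 = min(|L|, |R|) = min(6, 4), which is an upper bound, so this matching is maximum.

Maximum matching: {(1,7), (2,8), (3,9), (6,10)}
Size: 4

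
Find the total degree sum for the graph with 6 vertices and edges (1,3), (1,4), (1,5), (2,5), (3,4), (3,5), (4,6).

Step 1: Count edges incident to each vertex:
  deg(1) = 3 (neighbors: 3, 4, 5)
  deg(2) = 1 (neighbors: 5)
  deg(3) = 3 (neighbors: 1, 4, 5)
  deg(4) = 3 (neighbors: 1, 3, 6)
  deg(5) = 3 (neighbors: 1, 2, 3)
  deg(6) = 1 (neighbors: 4)

Step 2: Sum all degrees:
  3 + 1 + 3 + 3 + 3 + 1 = 14

Verification: sum of degrees = 2 * |E| = 2 * 7 = 14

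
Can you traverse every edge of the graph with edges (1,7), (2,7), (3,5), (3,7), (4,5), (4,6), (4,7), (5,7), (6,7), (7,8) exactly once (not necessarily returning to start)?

Step 1: Find the degree of each vertex:
  deg(1) = 1
  deg(2) = 1
  deg(3) = 2
  deg(4) = 3
  deg(5) = 3
  deg(6) = 2
  deg(7) = 7
  deg(8) = 1

Step 2: Count vertices with odd degree:
  Odd-degree vertices: 1, 2, 4, 5, 7, 8 (6 total)

Step 3: Apply Euler's theorem:
  - Eulerian circuit exists iff graph is connected and all vertices have even degree
  - Eulerian path exists iff graph is connected and has 0 or 2 odd-degree vertices

Graph has 6 odd-degree vertices (need 0 or 2).
Neither Eulerian path nor Eulerian circuit exists.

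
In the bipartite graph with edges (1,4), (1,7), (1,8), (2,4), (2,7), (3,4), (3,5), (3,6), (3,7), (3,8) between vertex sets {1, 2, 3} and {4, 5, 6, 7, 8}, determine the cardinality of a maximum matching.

Step 1: List the neighbors of each left vertex:
  1: 4, 7, 8
  2: 4, 7
  3: 4, 5, 6, 7, 8

Step 2: Greedily match left vertices, then look for augmenting paths:
  Match 1 -- 4
  Match 2 -- 7
  Match 3 -- 5
  No augmenting path remains.

Step 3: Verify this is maximum:
  Matching size 3 = min(|L|, |R|) = min(3, 5), which is an upper bound, so this matching is maximum.

Maximum matching: {(1,4), (2,7), (3,5)}
Size: 3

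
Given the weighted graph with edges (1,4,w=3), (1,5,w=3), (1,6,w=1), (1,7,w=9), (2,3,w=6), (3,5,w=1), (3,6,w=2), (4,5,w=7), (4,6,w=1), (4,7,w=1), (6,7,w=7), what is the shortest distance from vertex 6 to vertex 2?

Step 1: Build adjacency list with weights:
  1: 4(w=3), 5(w=3), 6(w=1), 7(w=9)
  2: 3(w=6)
  3: 2(w=6), 5(w=1), 6(w=2)
  4: 1(w=3), 5(w=7), 6(w=1), 7(w=1)
  5: 1(w=3), 3(w=1), 4(w=7)
  6: 1(w=1), 3(w=2), 4(w=1), 7(w=7)
  7: 1(w=9), 4(w=1), 6(w=7)

Step 2: Apply Dijkstra's algorithm from vertex 6:
  Visit vertex 6 (distance=0)
    Update dist[1] = 1
    Update dist[3] = 2
    Update dist[4] = 1
    Update dist[7] = 7
  Visit vertex 1 (distance=1)
    Update dist[5] = 4
  Visit vertex 4 (distance=1)
    Update dist[7] = 2
  Visit vertex 3 (distance=2)
    Update dist[2] = 8
    Update dist[5] = 3
  Visit vertex 7 (distance=2)
  Visit vertex 5 (distance=3)
  Visit vertex 2 (distance=8)

Step 3: Shortest path: 6 -> 3 -> 2
Total weight: 2 + 6 = 8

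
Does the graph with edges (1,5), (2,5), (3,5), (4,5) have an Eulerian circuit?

Step 1: Find the degree of each vertex:
  deg(1) = 1
  deg(2) = 1
  deg(3) = 1
  deg(4) = 1
  deg(5) = 4

Step 2: Count vertices with odd degree:
  Odd-degree vertices: 1, 2, 3, 4 (4 total)

Step 3: Apply Euler's theorem:
  - Eulerian circuit exists iff graph is connected and all vertices have even degree
  - Eulerian path exists iff graph is connected and has 0 or 2 odd-degree vertices

Graph has 4 odd-degree vertices (need 0 or 2).
Neither Eulerian path nor Eulerian circuit exists.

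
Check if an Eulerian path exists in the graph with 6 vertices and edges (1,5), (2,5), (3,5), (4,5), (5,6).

Step 1: Find the degree of each vertex:
  deg(1) = 1
  deg(2) = 1
  deg(3) = 1
  deg(4) = 1
  deg(5) = 5
  deg(6) = 1

Step 2: Count vertices with odd degree:
  Odd-degree vertices: 1, 2, 3, 4, 5, 6 (6 total)

Step 3: Apply Euler's theorem:
  - Eulerian circuit exists iff graph is connected and all vertices have even degree
  - Eulerian path exists iff graph is connected and has 0 or 2 odd-degree vertices

Graph has 6 odd-degree vertices (need 0 or 2).
Neither Eulerian path nor Eulerian circuit exists.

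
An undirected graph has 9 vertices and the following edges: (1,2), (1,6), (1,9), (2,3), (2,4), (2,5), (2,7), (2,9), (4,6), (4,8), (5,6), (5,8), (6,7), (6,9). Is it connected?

Step 1: Build adjacency list from edges:
  1: 2, 6, 9
  2: 1, 3, 4, 5, 7, 9
  3: 2
  4: 2, 6, 8
  5: 2, 6, 8
  6: 1, 4, 5, 7, 9
  7: 2, 6
  8: 4, 5
  9: 1, 2, 6

Step 2: Run BFS/DFS from vertex 1:
  Visited: {1, 2, 6, 9, 3, 4, 5, 7, 8}
  Reached 9 of 9 vertices

Step 3: All 9 vertices reached from vertex 1, so the graph is connected.
Answer: Yes, the graph is connected.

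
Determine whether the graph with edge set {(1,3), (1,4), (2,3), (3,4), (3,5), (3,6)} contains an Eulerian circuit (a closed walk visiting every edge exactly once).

Step 1: Find the degree of each vertex:
  deg(1) = 2
  deg(2) = 1
  deg(3) = 5
  deg(4) = 2
  deg(5) = 1
  deg(6) = 1

Step 2: Count vertices with odd degree:
  Odd-degree vertices: 2, 3, 5, 6 (4 total)

Step 3: Apply Euler's theorem:
  - Eulerian circuit exists iff graph is connected and all vertices have even degree
  - Eulerian path exists iff graph is connected and has 0 or 2 odd-degree vertices

Graph has 4 odd-degree vertices (need 0 or 2).
Neither Eulerian path nor Eulerian circuit exists.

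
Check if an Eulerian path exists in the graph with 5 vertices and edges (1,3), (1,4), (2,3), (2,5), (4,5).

Step 1: Find the degree of each vertex:
  deg(1) = 2
  deg(2) = 2
  deg(3) = 2
  deg(4) = 2
  deg(5) = 2

Step 2: Count vertices with odd degree:
  All vertices have even degree (0 odd-degree vertices)

Step 3: Apply Euler's theorem:
  - Eulerian circuit exists iff graph is connected and all vertices have even degree
  - Eulerian path exists iff graph is connected and has 0 or 2 odd-degree vertices

Graph is connected with 0 odd-degree vertices.
Both Eulerian circuit and Eulerian path exist.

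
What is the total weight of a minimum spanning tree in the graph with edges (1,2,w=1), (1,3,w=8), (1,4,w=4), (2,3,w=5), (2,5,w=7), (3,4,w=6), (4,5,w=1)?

Apply Kruskal's algorithm (sort edges by weight, add if no cycle):

Sorted edges by weight:
  (1,2) w=1
  (4,5) w=1
  (1,4) w=4
  (2,3) w=5
  (3,4) w=6
  (2,5) w=7
  (1,3) w=8

Add edge (1,2) w=1 -- no cycle. Running total: 1
Add edge (4,5) w=1 -- no cycle. Running total: 2
Add edge (1,4) w=4 -- no cycle. Running total: 6
Add edge (2,3) w=5 -- no cycle. Running total: 11

MST edges: (1,2,w=1), (4,5,w=1), (1,4,w=4), (2,3,w=5)
Total MST weight: 1 + 1 + 4 + 5 = 11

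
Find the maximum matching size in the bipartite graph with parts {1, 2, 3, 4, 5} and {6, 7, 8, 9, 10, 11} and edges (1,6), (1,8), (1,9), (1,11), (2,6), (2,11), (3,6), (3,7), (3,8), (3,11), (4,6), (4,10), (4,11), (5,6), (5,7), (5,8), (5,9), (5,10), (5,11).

Step 1: List the neighbors of each left vertex:
  1: 6, 8, 9, 11
  2: 6, 11
  3: 6, 7, 8, 11
  4: 6, 10, 11
  5: 6, 7, 8, 9, 10, 11

Step 2: Greedily match left vertices, then look for augmenting paths:
  Match 1 -- 6
  Match 2 -- 11
  Match 3 -- 7
  Match 4 -- 10
  Match 5 -- 8
  No augmenting path remains.

Step 3: Verify this is maximum:
  Matching size 5 = min(|L|, |R|) = min(5, 6), which is an upper bound, so this matching is maximum.

Maximum matching: {(1,6), (2,11), (3,7), (4,10), (5,8)}
Size: 5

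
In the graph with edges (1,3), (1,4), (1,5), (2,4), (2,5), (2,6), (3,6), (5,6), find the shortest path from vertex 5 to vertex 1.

Step 1: Build adjacency list:
  1: 3, 4, 5
  2: 4, 5, 6
  3: 1, 6
  4: 1, 2
  5: 1, 2, 6
  6: 2, 3, 5

Step 2: BFS from vertex 5 to find shortest path to 1:
  vertex 1 reached at distance 1

Step 3: Shortest path: 5 -> 1
Path length: 1 edge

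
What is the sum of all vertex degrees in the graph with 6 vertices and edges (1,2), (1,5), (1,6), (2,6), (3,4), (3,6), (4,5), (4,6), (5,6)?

Step 1: Count edges incident to each vertex:
  deg(1) = 3 (neighbors: 2, 5, 6)
  deg(2) = 2 (neighbors: 1, 6)
  deg(3) = 2 (neighbors: 4, 6)
  deg(4) = 3 (neighbors: 3, 5, 6)
  deg(5) = 3 (neighbors: 1, 4, 6)
  deg(6) = 5 (neighbors: 1, 2, 3, 4, 5)

Step 2: Sum all degrees:
  3 + 2 + 2 + 3 + 3 + 5 = 18

Verification: sum of degrees = 2 * |E| = 2 * 9 = 18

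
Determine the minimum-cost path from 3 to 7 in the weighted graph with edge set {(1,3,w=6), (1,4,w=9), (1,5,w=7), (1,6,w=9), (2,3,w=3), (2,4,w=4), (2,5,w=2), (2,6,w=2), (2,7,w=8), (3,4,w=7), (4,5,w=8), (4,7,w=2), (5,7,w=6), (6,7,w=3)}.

Step 1: Build adjacency list with weights:
  1: 3(w=6), 4(w=9), 5(w=7), 6(w=9)
  2: 3(w=3), 4(w=4), 5(w=2), 6(w=2), 7(w=8)
  3: 1(w=6), 2(w=3), 4(w=7)
  4: 1(w=9), 2(w=4), 3(w=7), 5(w=8), 7(w=2)
  5: 1(w=7), 2(w=2), 4(w=8), 7(w=6)
  6: 1(w=9), 2(w=2), 7(w=3)
  7: 2(w=8), 4(w=2), 5(w=6), 6(w=3)

Step 2: Apply Dijkstra's algorithm from vertex 3:
  Visit vertex 3 (distance=0)
    Update dist[1] = 6
    Update dist[2] = 3
    Update dist[4] = 7
  Visit vertex 2 (distance=3)
    Update dist[5] = 5
    Update dist[6] = 5
    Update dist[7] = 11
  Visit vertex 5 (distance=5)
  Visit vertex 6 (distance=5)
    Update dist[7] = 8
  Visit vertex 1 (distance=6)
  Visit vertex 4 (distance=7)
  Visit vertex 7 (distance=8)

Step 3: Shortest path: 3 -> 2 -> 6 -> 7
Total weight: 3 + 2 + 3 = 8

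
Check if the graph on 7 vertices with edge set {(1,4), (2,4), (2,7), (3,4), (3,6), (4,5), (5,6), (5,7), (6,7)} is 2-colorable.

Step 1: Attempt 2-coloring using BFS:
  Start at vertex 1, assign color 0
  Color vertex 4 with color 1 (neighbor of 1)
  Color vertex 2 with color 0 (neighbor of 4)
  Color vertex 3 with color 0 (neighbor of 4)
  Color vertex 5 with color 0 (neighbor of 4)
  Color vertex 7 with color 1 (neighbor of 2)
  Color vertex 6 with color 1 (neighbor of 3)

Step 2: Conflict found! Vertices 7 and 6 are adjacent but have the same color.
This means the graph contains an odd cycle.

The graph is NOT bipartite.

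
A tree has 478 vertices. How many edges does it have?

A tree on n vertices always has exactly n - 1 edges.
For n = 478: edges = 478 - 1 = 477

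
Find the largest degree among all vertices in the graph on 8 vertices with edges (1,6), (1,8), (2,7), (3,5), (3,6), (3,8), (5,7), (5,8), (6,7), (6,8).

Step 1: Count edges incident to each vertex:
  deg(1) = 2 (neighbors: 6, 8)
  deg(2) = 1 (neighbors: 7)
  deg(3) = 3 (neighbors: 5, 6, 8)
  deg(4) = 0 (neighbors: none)
  deg(5) = 3 (neighbors: 3, 7, 8)
  deg(6) = 4 (neighbors: 1, 3, 7, 8)
  deg(7) = 3 (neighbors: 2, 5, 6)
  deg(8) = 4 (neighbors: 1, 3, 5, 6)

Step 2: Find maximum:
  max(2, 1, 3, 0, 3, 4, 3, 4) = 4 (vertex 6)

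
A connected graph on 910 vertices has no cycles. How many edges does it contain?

A tree on n vertices always has exactly n - 1 edges.
For n = 910: edges = 910 - 1 = 909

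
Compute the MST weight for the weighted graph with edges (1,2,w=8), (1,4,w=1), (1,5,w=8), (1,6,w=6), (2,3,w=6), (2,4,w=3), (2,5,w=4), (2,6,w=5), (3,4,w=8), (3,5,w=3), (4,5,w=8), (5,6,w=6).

Apply Kruskal's algorithm (sort edges by weight, add if no cycle):

Sorted edges by weight:
  (1,4) w=1
  (2,4) w=3
  (3,5) w=3
  (2,5) w=4
  (2,6) w=5
  (1,6) w=6
  (2,3) w=6
  (5,6) w=6
  (1,2) w=8
  (1,5) w=8
  (3,4) w=8
  (4,5) w=8

Add edge (1,4) w=1 -- no cycle. Running total: 1
Add edge (2,4) w=3 -- no cycle. Running total: 4
Add edge (3,5) w=3 -- no cycle. Running total: 7
Add edge (2,5) w=4 -- no cycle. Running total: 11
Add edge (2,6) w=5 -- no cycle. Running total: 16

MST edges: (1,4,w=1), (2,4,w=3), (3,5,w=3), (2,5,w=4), (2,6,w=5)
Total MST weight: 1 + 3 + 3 + 4 + 5 = 16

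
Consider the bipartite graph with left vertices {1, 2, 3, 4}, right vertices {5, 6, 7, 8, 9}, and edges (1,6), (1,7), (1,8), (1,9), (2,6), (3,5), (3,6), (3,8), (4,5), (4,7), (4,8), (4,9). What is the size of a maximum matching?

Step 1: List the neighbors of each left vertex:
  1: 6, 7, 8, 9
  2: 6
  3: 5, 6, 8
  4: 5, 7, 8, 9

Step 2: Greedily match left vertices, then look for augmenting paths:
  Match 1 -- 8
  Match 2 -- 6
  Match 3 -- 5
  Match 4 -- 7
  No augmenting path remains.

Step 3: Verify this is maximum:
  Matching size 4 = min(|L|, |R|) = min(4, 5), which is an upper bound, so this matching is maximum.

Maximum matching: {(1,8), (2,6), (3,5), (4,7)}
Size: 4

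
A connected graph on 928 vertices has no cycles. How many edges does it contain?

A tree on n vertices always has exactly n - 1 edges.
For n = 928: edges = 928 - 1 = 927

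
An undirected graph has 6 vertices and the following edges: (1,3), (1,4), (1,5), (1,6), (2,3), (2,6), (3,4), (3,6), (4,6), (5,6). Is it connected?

Step 1: Build adjacency list from edges:
  1: 3, 4, 5, 6
  2: 3, 6
  3: 1, 2, 4, 6
  4: 1, 3, 6
  5: 1, 6
  6: 1, 2, 3, 4, 5

Step 2: Run BFS/DFS from vertex 1:
  Visited: {1, 3, 4, 5, 6, 2}
  Reached 6 of 6 vertices

Step 3: All 6 vertices reached from vertex 1, so the graph is connected.
Answer: Yes, the graph is connected.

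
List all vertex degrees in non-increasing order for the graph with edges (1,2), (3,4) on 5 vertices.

Step 1: Count edges incident to each vertex:
  deg(1) = 1 (neighbors: 2)
  deg(2) = 1 (neighbors: 1)
  deg(3) = 1 (neighbors: 4)
  deg(4) = 1 (neighbors: 3)
  deg(5) = 0 (neighbors: none)

Step 2: Sort degrees in non-increasing order:
  Degrees: [1, 1, 1, 1, 0] -> sorted: [1, 1, 1, 1, 0]

Degree sequence: [1, 1, 1, 1, 0]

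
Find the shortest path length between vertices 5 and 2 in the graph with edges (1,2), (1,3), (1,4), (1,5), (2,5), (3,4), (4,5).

Step 1: Build adjacency list:
  1: 2, 3, 4, 5
  2: 1, 5
  3: 1, 4
  4: 1, 3, 5
  5: 1, 2, 4

Step 2: BFS from vertex 5 to find shortest path to 2:
  vertex 1 reached at distance 1
  vertex 2 reached at distance 1

Step 3: Shortest path: 5 -> 2
Path length: 1 edge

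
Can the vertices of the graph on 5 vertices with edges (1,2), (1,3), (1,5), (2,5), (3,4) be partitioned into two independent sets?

Step 1: Attempt 2-coloring using BFS:
  Start at vertex 1, assign color 0
  Color vertex 2 with color 1 (neighbor of 1)
  Color vertex 3 with color 1 (neighbor of 1)
  Color vertex 5 with color 1 (neighbor of 1)

Step 2: Conflict found! Vertices 2 and 5 are adjacent but have the same color.
This means the graph contains an odd cycle.

The graph is NOT bipartite.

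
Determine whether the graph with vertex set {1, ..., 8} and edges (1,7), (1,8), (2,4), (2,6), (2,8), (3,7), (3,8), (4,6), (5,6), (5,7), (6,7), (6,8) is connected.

Step 1: Build adjacency list from edges:
  1: 7, 8
  2: 4, 6, 8
  3: 7, 8
  4: 2, 6
  5: 6, 7
  6: 2, 4, 5, 7, 8
  7: 1, 3, 5, 6
  8: 1, 2, 3, 6

Step 2: Run BFS/DFS from vertex 1:
  Visited: {1, 7, 8, 3, 5, 6, 2, 4}
  Reached 8 of 8 vertices

Step 3: All 8 vertices reached from vertex 1, so the graph is connected.
Answer: Yes, the graph is connected.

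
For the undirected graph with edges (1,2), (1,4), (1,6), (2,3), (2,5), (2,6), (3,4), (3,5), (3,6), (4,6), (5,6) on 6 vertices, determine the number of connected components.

Step 1: Build adjacency list from edges:
  1: 2, 4, 6
  2: 1, 3, 5, 6
  3: 2, 4, 5, 6
  4: 1, 3, 6
  5: 2, 3, 6
  6: 1, 2, 3, 4, 5

Step 2: Run BFS/DFS from vertex 1:
  Visited: {1, 2, 4, 6, 3, 5}
  Reached 6 of 6 vertices

Step 3: All 6 vertices reached from vertex 1, so the graph is connected.
Number of connected components: 1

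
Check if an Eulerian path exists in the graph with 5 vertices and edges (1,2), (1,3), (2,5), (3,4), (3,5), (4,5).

Step 1: Find the degree of each vertex:
  deg(1) = 2
  deg(2) = 2
  deg(3) = 3
  deg(4) = 2
  deg(5) = 3

Step 2: Count vertices with odd degree:
  Odd-degree vertices: 3, 5 (2 total)

Step 3: Apply Euler's theorem:
  - Eulerian circuit exists iff graph is connected and all vertices have even degree
  - Eulerian path exists iff graph is connected and has 0 or 2 odd-degree vertices

Graph is connected with exactly 2 odd-degree vertices (3, 5).
Eulerian path exists (starting and ending at the odd-degree vertices), but no Eulerian circuit.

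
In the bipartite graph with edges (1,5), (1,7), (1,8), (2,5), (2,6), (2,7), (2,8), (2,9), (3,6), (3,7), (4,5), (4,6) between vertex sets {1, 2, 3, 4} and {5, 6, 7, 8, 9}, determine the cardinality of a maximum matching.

Step 1: List the neighbors of each left vertex:
  1: 5, 7, 8
  2: 5, 6, 7, 8, 9
  3: 6, 7
  4: 5, 6

Step 2: Greedily match left vertices, then look for augmenting paths:
  Match 1 -- 8
  Match 2 -- 6
  Match 3 -- 7
  Match 4 -- 5
  No augmenting path remains.

Step 3: Verify this is maximum:
  Matching size 4 = min(|L|, |R|) = min(4, 5), which is an upper bound, so this matching is maximum.

Maximum matching: {(1,8), (2,6), (3,7), (4,5)}
Size: 4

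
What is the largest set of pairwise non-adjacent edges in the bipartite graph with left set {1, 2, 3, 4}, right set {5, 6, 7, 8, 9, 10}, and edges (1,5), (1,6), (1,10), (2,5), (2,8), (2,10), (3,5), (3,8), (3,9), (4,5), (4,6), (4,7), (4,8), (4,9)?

Step 1: List the neighbors of each left vertex:
  1: 5, 6, 10
  2: 5, 8, 10
  3: 5, 8, 9
  4: 5, 6, 7, 8, 9

Step 2: Greedily match left vertices, then look for augmenting paths:
  Match 1 -- 5
  Match 2 -- 8
  Match 3 -- 9
  Match 4 -- 6
  No augmenting path remains.

Step 3: Verify this is maximum:
  Matching size 4 = min(|L|, |R|) = min(4, 6), which is an upper bound, so this matching is maximum.

Maximum matching: {(1,5), (2,8), (3,9), (4,6)}
Size: 4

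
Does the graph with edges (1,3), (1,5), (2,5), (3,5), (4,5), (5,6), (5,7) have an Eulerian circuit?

Step 1: Find the degree of each vertex:
  deg(1) = 2
  deg(2) = 1
  deg(3) = 2
  deg(4) = 1
  deg(5) = 6
  deg(6) = 1
  deg(7) = 1

Step 2: Count vertices with odd degree:
  Odd-degree vertices: 2, 4, 6, 7 (4 total)

Step 3: Apply Euler's theorem:
  - Eulerian circuit exists iff graph is connected and all vertices have even degree
  - Eulerian path exists iff graph is connected and has 0 or 2 odd-degree vertices

Graph has 4 odd-degree vertices (need 0 or 2).
Neither Eulerian path nor Eulerian circuit exists.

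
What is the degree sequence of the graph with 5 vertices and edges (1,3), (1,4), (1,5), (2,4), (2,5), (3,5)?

Step 1: Count edges incident to each vertex:
  deg(1) = 3 (neighbors: 3, 4, 5)
  deg(2) = 2 (neighbors: 4, 5)
  deg(3) = 2 (neighbors: 1, 5)
  deg(4) = 2 (neighbors: 1, 2)
  deg(5) = 3 (neighbors: 1, 2, 3)

Step 2: Sort degrees in non-increasing order:
  Degrees: [3, 2, 2, 2, 3] -> sorted: [3, 3, 2, 2, 2]

Degree sequence: [3, 3, 2, 2, 2]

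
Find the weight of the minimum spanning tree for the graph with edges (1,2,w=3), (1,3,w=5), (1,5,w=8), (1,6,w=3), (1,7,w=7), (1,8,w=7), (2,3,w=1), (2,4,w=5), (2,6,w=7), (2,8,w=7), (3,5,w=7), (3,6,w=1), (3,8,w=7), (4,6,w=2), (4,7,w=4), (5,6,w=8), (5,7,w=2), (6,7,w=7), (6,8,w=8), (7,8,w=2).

Apply Kruskal's algorithm (sort edges by weight, add if no cycle):

Sorted edges by weight:
  (2,3) w=1
  (3,6) w=1
  (4,6) w=2
  (5,7) w=2
  (7,8) w=2
  (1,2) w=3
  (1,6) w=3
  (4,7) w=4
  (1,3) w=5
  (2,4) w=5
  (1,8) w=7
  (1,7) w=7
  (2,8) w=7
  (2,6) w=7
  (3,5) w=7
  (3,8) w=7
  (6,7) w=7
  (1,5) w=8
  (5,6) w=8
  (6,8) w=8

Add edge (2,3) w=1 -- no cycle. Running total: 1
Add edge (3,6) w=1 -- no cycle. Running total: 2
Add edge (4,6) w=2 -- no cycle. Running total: 4
Add edge (5,7) w=2 -- no cycle. Running total: 6
Add edge (7,8) w=2 -- no cycle. Running total: 8
Add edge (1,2) w=3 -- no cycle. Running total: 11
Skip edge (1,6) w=3 -- would create cycle
Add edge (4,7) w=4 -- no cycle. Running total: 15

MST edges: (2,3,w=1), (3,6,w=1), (4,6,w=2), (5,7,w=2), (7,8,w=2), (1,2,w=3), (4,7,w=4)
Total MST weight: 1 + 1 + 2 + 2 + 2 + 3 + 4 = 15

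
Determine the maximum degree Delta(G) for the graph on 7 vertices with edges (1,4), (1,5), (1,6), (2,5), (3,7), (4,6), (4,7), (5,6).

Step 1: Count edges incident to each vertex:
  deg(1) = 3 (neighbors: 4, 5, 6)
  deg(2) = 1 (neighbors: 5)
  deg(3) = 1 (neighbors: 7)
  deg(4) = 3 (neighbors: 1, 6, 7)
  deg(5) = 3 (neighbors: 1, 2, 6)
  deg(6) = 3 (neighbors: 1, 4, 5)
  deg(7) = 2 (neighbors: 3, 4)

Step 2: Find maximum:
  max(3, 1, 1, 3, 3, 3, 2) = 3 (vertex 1)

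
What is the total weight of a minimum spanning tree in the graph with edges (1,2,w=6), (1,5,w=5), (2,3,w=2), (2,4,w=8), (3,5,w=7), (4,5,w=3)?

Apply Kruskal's algorithm (sort edges by weight, add if no cycle):

Sorted edges by weight:
  (2,3) w=2
  (4,5) w=3
  (1,5) w=5
  (1,2) w=6
  (3,5) w=7
  (2,4) w=8

Add edge (2,3) w=2 -- no cycle. Running total: 2
Add edge (4,5) w=3 -- no cycle. Running total: 5
Add edge (1,5) w=5 -- no cycle. Running total: 10
Add edge (1,2) w=6 -- no cycle. Running total: 16

MST edges: (2,3,w=2), (4,5,w=3), (1,5,w=5), (1,2,w=6)
Total MST weight: 2 + 3 + 5 + 6 = 16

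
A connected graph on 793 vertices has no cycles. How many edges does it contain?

A tree on n vertices always has exactly n - 1 edges.
For n = 793: edges = 793 - 1 = 792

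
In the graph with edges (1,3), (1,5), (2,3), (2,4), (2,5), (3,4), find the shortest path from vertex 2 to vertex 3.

Step 1: Build adjacency list:
  1: 3, 5
  2: 3, 4, 5
  3: 1, 2, 4
  4: 2, 3
  5: 1, 2

Step 2: BFS from vertex 2 to find shortest path to 3:
  vertex 3 reached at distance 1

Step 3: Shortest path: 2 -> 3
Path length: 1 edge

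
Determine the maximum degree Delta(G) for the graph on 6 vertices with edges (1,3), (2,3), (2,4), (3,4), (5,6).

Step 1: Count edges incident to each vertex:
  deg(1) = 1 (neighbors: 3)
  deg(2) = 2 (neighbors: 3, 4)
  deg(3) = 3 (neighbors: 1, 2, 4)
  deg(4) = 2 (neighbors: 2, 3)
  deg(5) = 1 (neighbors: 6)
  deg(6) = 1 (neighbors: 5)

Step 2: Find maximum:
  max(1, 2, 3, 2, 1, 1) = 3 (vertex 3)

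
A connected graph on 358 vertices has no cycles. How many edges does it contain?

A tree on n vertices always has exactly n - 1 edges.
For n = 358: edges = 358 - 1 = 357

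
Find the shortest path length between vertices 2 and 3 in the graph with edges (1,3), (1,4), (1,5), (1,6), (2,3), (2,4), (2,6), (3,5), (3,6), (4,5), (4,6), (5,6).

Step 1: Build adjacency list:
  1: 3, 4, 5, 6
  2: 3, 4, 6
  3: 1, 2, 5, 6
  4: 1, 2, 5, 6
  5: 1, 3, 4, 6
  6: 1, 2, 3, 4, 5

Step 2: BFS from vertex 2 to find shortest path to 3:
  vertex 3 reached at distance 1

Step 3: Shortest path: 2 -> 3
Path length: 1 edge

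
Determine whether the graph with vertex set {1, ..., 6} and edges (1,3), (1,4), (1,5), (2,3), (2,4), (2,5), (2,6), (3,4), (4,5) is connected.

Step 1: Build adjacency list from edges:
  1: 3, 4, 5
  2: 3, 4, 5, 6
  3: 1, 2, 4
  4: 1, 2, 3, 5
  5: 1, 2, 4
  6: 2

Step 2: Run BFS/DFS from vertex 1:
  Visited: {1, 3, 4, 5, 2, 6}
  Reached 6 of 6 vertices

Step 3: All 6 vertices reached from vertex 1, so the graph is connected.
Answer: Yes, the graph is connected.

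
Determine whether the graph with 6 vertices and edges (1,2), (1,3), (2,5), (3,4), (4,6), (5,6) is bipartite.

Step 1: Attempt 2-coloring using BFS:
  Start at vertex 1, assign color 0
  Color vertex 2 with color 1 (neighbor of 1)
  Color vertex 3 with color 1 (neighbor of 1)
  Color vertex 5 with color 0 (neighbor of 2)
  Color vertex 4 with color 0 (neighbor of 3)
  Color vertex 6 with color 1 (neighbor of 5)

Step 2: 2-coloring succeeded. No conflicts found.
  Set A (color 0): {1, 4, 5}
  Set B (color 1): {2, 3, 6}

The graph is bipartite with partition {1, 4, 5}, {2, 3, 6}.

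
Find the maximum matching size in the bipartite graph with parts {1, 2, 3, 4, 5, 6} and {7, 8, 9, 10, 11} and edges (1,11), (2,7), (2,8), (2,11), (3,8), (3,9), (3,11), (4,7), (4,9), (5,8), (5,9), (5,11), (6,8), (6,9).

Step 1: List the neighbors of each left vertex:
  1: 11
  2: 7, 8, 11
  3: 8, 9, 11
  4: 7, 9
  5: 8, 9, 11
  6: 8, 9

Step 2: Greedily match left vertices, then look for augmenting paths:
  Match 1 -- 11
  Match 2 -- 7
  Match 3 -- 8
  Match 4 -- 9
  No augmenting path remains.

Step 3: Verify this is maximum:
  Matching has size 4. The vertex set {7, 8, 9, 11} covers every edge and has size 4; any matching has at most one edge per cover vertex, so 4 is maximum (König's theorem).

Maximum matching: {(1,11), (2,7), (3,8), (4,9)}
Size: 4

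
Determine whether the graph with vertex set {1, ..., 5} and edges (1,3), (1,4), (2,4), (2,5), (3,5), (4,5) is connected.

Step 1: Build adjacency list from edges:
  1: 3, 4
  2: 4, 5
  3: 1, 5
  4: 1, 2, 5
  5: 2, 3, 4

Step 2: Run BFS/DFS from vertex 1:
  Visited: {1, 3, 4, 5, 2}
  Reached 5 of 5 vertices

Step 3: All 5 vertices reached from vertex 1, so the graph is connected.
Answer: Yes, the graph is connected.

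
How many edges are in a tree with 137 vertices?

A tree on n vertices always has exactly n - 1 edges.
For n = 137: edges = 137 - 1 = 136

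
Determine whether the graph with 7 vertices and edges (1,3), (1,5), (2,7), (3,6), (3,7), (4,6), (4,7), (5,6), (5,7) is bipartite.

Step 1: Attempt 2-coloring using BFS:
  Start at vertex 1, assign color 0
  Color vertex 3 with color 1 (neighbor of 1)
  Color vertex 5 with color 1 (neighbor of 1)
  Color vertex 6 with color 0 (neighbor of 3)
  Color vertex 7 with color 0 (neighbor of 3)
  Color vertex 4 with color 1 (neighbor of 6)
  Color vertex 2 with color 1 (neighbor of 7)

Step 2: 2-coloring succeeded. No conflicts found.
  Set A (color 0): {1, 6, 7}
  Set B (color 1): {2, 3, 4, 5}

The graph is bipartite with partition {1, 6, 7}, {2, 3, 4, 5}.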